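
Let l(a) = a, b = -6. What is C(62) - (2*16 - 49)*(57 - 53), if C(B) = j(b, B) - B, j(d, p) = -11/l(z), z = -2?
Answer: 23/2 ≈ 11.500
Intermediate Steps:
j(d, p) = 11/2 (j(d, p) = -11/(-2) = -11*(-1/2) = 11/2)
C(B) = 11/2 - B
C(62) - (2*16 - 49)*(57 - 53) = (11/2 - 1*62) - (2*16 - 49)*(57 - 53) = (11/2 - 62) - (32 - 49)*4 = -113/2 - (-17)*4 = -113/2 - 1*(-68) = -113/2 + 68 = 23/2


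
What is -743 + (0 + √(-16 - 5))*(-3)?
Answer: -743 - 3*I*√21 ≈ -743.0 - 13.748*I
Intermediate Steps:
-743 + (0 + √(-16 - 5))*(-3) = -743 + (0 + √(-21))*(-3) = -743 + (0 + I*√21)*(-3) = -743 + (I*√21)*(-3) = -743 - 3*I*√21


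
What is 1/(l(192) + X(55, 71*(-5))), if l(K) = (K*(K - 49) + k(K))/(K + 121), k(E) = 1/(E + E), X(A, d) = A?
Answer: 120192/17153665 ≈ 0.0070068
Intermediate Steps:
k(E) = 1/(2*E)
l(K) = (1/(2*K) + K*(-49 + K))/(121 + K) (l(K) = (K*(K - 49) + 1/(2*K))/(K + 121) = (K*(-49 + K) + 1/(2*K))/(121 + K) = (1/(2*K) + K*(-49 + K))/(121 + K))
1/(l(192) + X(55, 71*(-5))) = 1/((½)*(1 + 2*192²*(-49 + 192))/(192*(121 + 192)) + 55) = 1/((½)*(1/192)*(1 + 2*36864*143)/313 + 55) = 1/((½)*(1/192)*(1/313)*(1 + 10543104) + 55) = 1/((½)*(1/192)*(1/313)*10543105 + 55) = 1/(10543105/120192 + 55) = 1/(17153665/120192) = 120192/17153665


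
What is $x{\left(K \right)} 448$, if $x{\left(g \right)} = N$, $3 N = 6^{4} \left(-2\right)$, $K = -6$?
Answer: $-387072$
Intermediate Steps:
$N = -864$ ($N = \frac{6^{4} \left(-2\right)}{3} = \frac{1296 \left(-2\right)}{3} = \frac{1}{3} \left(-2592\right) = -864$)
$x{\left(g \right)} = -864$
$x{\left(K \right)} 448 = \left(-864\right) 448 = -387072$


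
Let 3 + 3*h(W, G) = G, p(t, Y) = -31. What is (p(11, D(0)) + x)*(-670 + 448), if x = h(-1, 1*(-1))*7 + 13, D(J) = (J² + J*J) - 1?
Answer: 6068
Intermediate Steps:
D(J) = -1 + 2*J² (D(J) = (J² + J²) - 1 = 2*J² - 1 = -1 + 2*J²)
h(W, G) = -1 + G/3
x = 11/3 (x = (-1 + (1*(-1))/3)*7 + 13 = (-1 + (⅓)*(-1))*7 + 13 = (-1 - ⅓)*7 + 13 = -4/3*7 + 13 = -28/3 + 13 = 11/3 ≈ 3.6667)
(p(11, D(0)) + x)*(-670 + 448) = (-31 + 11/3)*(-670 + 448) = -82/3*(-222) = 6068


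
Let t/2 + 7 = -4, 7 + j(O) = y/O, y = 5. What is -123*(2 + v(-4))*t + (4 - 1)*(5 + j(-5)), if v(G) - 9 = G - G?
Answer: 29757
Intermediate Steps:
j(O) = -7 + 5/O
v(G) = 9 (v(G) = 9 + (G - G) = 9 + 0 = 9)
t = -22 (t = -14 + 2*(-4) = -14 - 8 = -22)
-123*(2 + v(-4))*t + (4 - 1)*(5 + j(-5)) = -123*(2 + 9)*(-22) + (4 - 1)*(5 + (-7 + 5/(-5))) = -1353*(-22) + 3*(5 + (-7 + 5*(-⅕))) = -123*(-242) + 3*(5 + (-7 - 1)) = 29766 + 3*(5 - 8) = 29766 + 3*(-3) = 29766 - 9 = 29757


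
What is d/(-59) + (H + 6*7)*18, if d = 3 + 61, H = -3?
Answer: 41354/59 ≈ 700.92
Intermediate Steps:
d = 64
d/(-59) + (H + 6*7)*18 = 64/(-59) + (-3 + 6*7)*18 = 64*(-1/59) + (-3 + 42)*18 = -64/59 + 39*18 = -64/59 + 702 = 41354/59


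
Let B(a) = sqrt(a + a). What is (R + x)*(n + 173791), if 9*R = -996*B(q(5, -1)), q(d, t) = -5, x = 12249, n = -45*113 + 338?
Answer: 2070619956 - 18707536*I*sqrt(10) ≈ 2.0706e+9 - 5.9158e+7*I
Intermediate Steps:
n = -4747 (n = -5085 + 338 = -4747)
B(a) = sqrt(2)*sqrt(a) (B(a) = sqrt(2*a) = sqrt(2)*sqrt(a))
R = -332*I*sqrt(10)/3 (R = (-996*sqrt(2)*sqrt(-5))/9 = (-996*sqrt(2)*I*sqrt(5))/9 = (-996*I*sqrt(10))/9 = -332*I*sqrt(10)/3 ≈ -349.96*I)
(R + x)*(n + 173791) = (-332*I*sqrt(10)/3 + 12249)*(-4747 + 173791) = (12249 - 332*I*sqrt(10)/3)*169044 = 2070619956 - 18707536*I*sqrt(10)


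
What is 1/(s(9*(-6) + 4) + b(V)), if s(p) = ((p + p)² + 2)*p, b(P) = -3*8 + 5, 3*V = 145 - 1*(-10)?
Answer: -1/500119 ≈ -1.9995e-6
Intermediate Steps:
V = 155/3 (V = (145 - 1*(-10))/3 = (145 + 10)/3 = (⅓)*155 = 155/3 ≈ 51.667)
b(P) = -19 (b(P) = -24 + 5 = -19)
s(p) = p*(2 + 4*p²) (s(p) = ((2*p)² + 2)*p = (4*p² + 2)*p = (2 + 4*p²)*p = p*(2 + 4*p²))
1/(s(9*(-6) + 4) + b(V)) = 1/((2*(9*(-6) + 4) + 4*(9*(-6) + 4)³) - 19) = 1/((2*(-54 + 4) + 4*(-54 + 4)³) - 19) = 1/((2*(-50) + 4*(-50)³) - 19) = 1/((-100 + 4*(-125000)) - 19) = 1/((-100 - 500000) - 19) = 1/(-500100 - 19) = 1/(-500119) = -1/500119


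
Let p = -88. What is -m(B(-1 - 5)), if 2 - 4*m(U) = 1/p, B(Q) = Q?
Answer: -177/352 ≈ -0.50284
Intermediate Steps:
m(U) = 177/352 (m(U) = 1/2 - 1/4/(-88) = 1/2 - 1/4*(-1/88) = 1/2 + 1/352 = 177/352)
-m(B(-1 - 5)) = -1*177/352 = -177/352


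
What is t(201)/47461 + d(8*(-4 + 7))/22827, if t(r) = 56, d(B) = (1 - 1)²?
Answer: 56/47461 ≈ 0.0011799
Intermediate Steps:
d(B) = 0 (d(B) = 0² = 0)
t(201)/47461 + d(8*(-4 + 7))/22827 = 56/47461 + 0/22827 = 56*(1/47461) + 0*(1/22827) = 56/47461 + 0 = 56/47461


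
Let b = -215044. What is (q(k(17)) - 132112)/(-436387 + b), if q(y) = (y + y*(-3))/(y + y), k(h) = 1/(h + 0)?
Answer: 132113/651431 ≈ 0.20280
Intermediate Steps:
k(h) = 1/h
q(y) = -1 (q(y) = (y - 3*y)/((2*y)) = (-2*y)*(1/(2*y)) = -1)
(q(k(17)) - 132112)/(-436387 + b) = (-1 - 132112)/(-436387 - 215044) = -132113/(-651431) = -132113*(-1/651431) = 132113/651431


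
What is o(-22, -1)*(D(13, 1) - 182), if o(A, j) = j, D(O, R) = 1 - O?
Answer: 194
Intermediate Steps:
o(-22, -1)*(D(13, 1) - 182) = -((1 - 1*13) - 182) = -((1 - 13) - 182) = -(-12 - 182) = -1*(-194) = 194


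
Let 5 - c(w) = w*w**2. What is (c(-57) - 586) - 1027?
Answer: 183585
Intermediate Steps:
c(w) = 5 - w**3 (c(w) = 5 - w*w**2 = 5 - w**3)
(c(-57) - 586) - 1027 = ((5 - 1*(-57)**3) - 586) - 1027 = ((5 - 1*(-185193)) - 586) - 1027 = ((5 + 185193) - 586) - 1027 = (185198 - 586) - 1027 = 184612 - 1027 = 183585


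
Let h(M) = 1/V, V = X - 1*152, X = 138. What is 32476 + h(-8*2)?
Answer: 454663/14 ≈ 32476.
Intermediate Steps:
V = -14 (V = 138 - 1*152 = 138 - 152 = -14)
h(M) = -1/14 (h(M) = 1/(-14) = -1/14)
32476 + h(-8*2) = 32476 - 1/14 = 454663/14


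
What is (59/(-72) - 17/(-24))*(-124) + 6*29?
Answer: 1690/9 ≈ 187.78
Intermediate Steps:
(59/(-72) - 17/(-24))*(-124) + 6*29 = (59*(-1/72) - 17*(-1/24))*(-124) + 174 = (-59/72 + 17/24)*(-124) + 174 = -⅑*(-124) + 174 = 124/9 + 174 = 1690/9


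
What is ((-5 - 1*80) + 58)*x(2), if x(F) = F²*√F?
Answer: -108*√2 ≈ -152.74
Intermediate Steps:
x(F) = F^(5/2)
((-5 - 1*80) + 58)*x(2) = ((-5 - 1*80) + 58)*2^(5/2) = ((-5 - 80) + 58)*(4*√2) = (-85 + 58)*(4*√2) = -108*√2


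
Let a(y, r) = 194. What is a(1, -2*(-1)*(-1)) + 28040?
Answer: 28234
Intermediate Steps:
a(1, -2*(-1)*(-1)) + 28040 = 194 + 28040 = 28234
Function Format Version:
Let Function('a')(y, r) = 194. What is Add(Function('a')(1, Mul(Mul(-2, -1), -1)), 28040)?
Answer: 28234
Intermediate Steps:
Add(Function('a')(1, Mul(Mul(-2, -1), -1)), 28040) = Add(194, 28040) = 28234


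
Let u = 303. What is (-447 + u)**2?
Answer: 20736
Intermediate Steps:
(-447 + u)**2 = (-447 + 303)**2 = (-144)**2 = 20736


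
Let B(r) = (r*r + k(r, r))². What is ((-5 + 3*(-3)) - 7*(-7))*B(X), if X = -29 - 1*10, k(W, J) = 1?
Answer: 81076940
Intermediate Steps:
X = -39 (X = -29 - 10 = -39)
B(r) = (1 + r²)² (B(r) = (r*r + 1)² = (r² + 1)² = (1 + r²)²)
((-5 + 3*(-3)) - 7*(-7))*B(X) = ((-5 + 3*(-3)) - 7*(-7))*(1 + (-39)²)² = ((-5 - 9) + 49)*(1 + 1521)² = (-14 + 49)*1522² = 35*2316484 = 81076940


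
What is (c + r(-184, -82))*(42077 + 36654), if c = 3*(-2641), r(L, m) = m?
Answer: -630241655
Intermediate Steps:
c = -7923
(c + r(-184, -82))*(42077 + 36654) = (-7923 - 82)*(42077 + 36654) = -8005*78731 = -630241655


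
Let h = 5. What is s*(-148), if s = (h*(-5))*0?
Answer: 0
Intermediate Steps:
s = 0 (s = (5*(-5))*0 = -25*0 = 0)
s*(-148) = 0*(-148) = 0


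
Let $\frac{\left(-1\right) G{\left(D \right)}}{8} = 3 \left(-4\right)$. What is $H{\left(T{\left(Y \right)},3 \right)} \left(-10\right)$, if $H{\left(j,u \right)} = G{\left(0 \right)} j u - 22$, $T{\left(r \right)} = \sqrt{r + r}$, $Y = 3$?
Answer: $220 - 2880 \sqrt{6} \approx -6834.5$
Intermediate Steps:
$T{\left(r \right)} = \sqrt{2} \sqrt{r}$ ($T{\left(r \right)} = \sqrt{2 r} = \sqrt{2} \sqrt{r}$)
$G{\left(D \right)} = 96$ ($G{\left(D \right)} = - 8 \cdot 3 \left(-4\right) = \left(-8\right) \left(-12\right) = 96$)
$H{\left(j,u \right)} = -22 + 96 j u$ ($H{\left(j,u \right)} = 96 j u - 22 = -22 + 96 j u$)
$H{\left(T{\left(Y \right)},3 \right)} \left(-10\right) = \left(-22 + 96 \sqrt{2} \sqrt{3} \cdot 3\right) \left(-10\right) = \left(-22 + 96 \sqrt{6} \cdot 3\right) \left(-10\right) = \left(-22 + 288 \sqrt{6}\right) \left(-10\right) = 220 - 2880 \sqrt{6}$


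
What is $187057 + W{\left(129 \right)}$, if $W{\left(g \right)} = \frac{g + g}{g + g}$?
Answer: $187058$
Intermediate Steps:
$W{\left(g \right)} = 1$ ($W{\left(g \right)} = \frac{2 g}{2 g} = 2 g \frac{1}{2 g} = 1$)
$187057 + W{\left(129 \right)} = 187057 + 1 = 187058$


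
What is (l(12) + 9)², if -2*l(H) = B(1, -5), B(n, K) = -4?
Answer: 121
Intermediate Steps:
l(H) = 2 (l(H) = -½*(-4) = 2)
(l(12) + 9)² = (2 + 9)² = 11² = 121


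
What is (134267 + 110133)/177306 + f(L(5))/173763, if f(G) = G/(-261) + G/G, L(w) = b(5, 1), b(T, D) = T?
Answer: 63701776664/46213833717 ≈ 1.3784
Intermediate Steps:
L(w) = 5
f(G) = 1 - G/261 (f(G) = G*(-1/261) + 1 = -G/261 + 1 = 1 - G/261)
(134267 + 110133)/177306 + f(L(5))/173763 = (134267 + 110133)/177306 + (1 - 1/261*5)/173763 = 244400*(1/177306) + (1 - 5/261)*(1/173763) = 122200/88653 + (256/261)*(1/173763) = 122200/88653 + 256/45352143 = 63701776664/46213833717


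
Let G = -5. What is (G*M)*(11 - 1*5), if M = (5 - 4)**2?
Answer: -30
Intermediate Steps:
M = 1 (M = 1**2 = 1)
(G*M)*(11 - 1*5) = (-5*1)*(11 - 1*5) = -5*(11 - 5) = -5*6 = -30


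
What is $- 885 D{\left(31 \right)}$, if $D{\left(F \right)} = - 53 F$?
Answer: $1454055$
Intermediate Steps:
$- 885 D{\left(31 \right)} = - 885 \left(\left(-53\right) 31\right) = \left(-885\right) \left(-1643\right) = 1454055$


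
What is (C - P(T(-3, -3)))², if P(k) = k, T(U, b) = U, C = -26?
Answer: 529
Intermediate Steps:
(C - P(T(-3, -3)))² = (-26 - 1*(-3))² = (-26 + 3)² = (-23)² = 529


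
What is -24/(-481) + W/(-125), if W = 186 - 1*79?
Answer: -48467/60125 ≈ -0.80610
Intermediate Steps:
W = 107 (W = 186 - 79 = 107)
-24/(-481) + W/(-125) = -24/(-481) + 107/(-125) = -24*(-1/481) + 107*(-1/125) = 24/481 - 107/125 = -48467/60125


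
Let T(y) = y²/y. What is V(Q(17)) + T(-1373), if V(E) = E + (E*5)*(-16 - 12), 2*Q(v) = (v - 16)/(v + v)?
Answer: -93503/68 ≈ -1375.0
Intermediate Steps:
T(y) = y
Q(v) = (-16 + v)/(4*v) (Q(v) = ((v - 16)/(v + v))/2 = ((-16 + v)/((2*v)))/2 = ((-16 + v)*(1/(2*v)))/2 = ((-16 + v)/(2*v))/2 = (-16 + v)/(4*v))
V(E) = -139*E (V(E) = E + (5*E)*(-28) = E - 140*E = -139*E)
V(Q(17)) + T(-1373) = -139*(-16 + 17)/(4*17) - 1373 = -139/(4*17) - 1373 = -139*1/68 - 1373 = -139/68 - 1373 = -93503/68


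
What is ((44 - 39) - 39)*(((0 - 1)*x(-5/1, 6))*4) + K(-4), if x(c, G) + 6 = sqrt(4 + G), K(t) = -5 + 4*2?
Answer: -813 + 136*sqrt(10) ≈ -382.93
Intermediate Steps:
K(t) = 3 (K(t) = -5 + 8 = 3)
x(c, G) = -6 + sqrt(4 + G)
((44 - 39) - 39)*(((0 - 1)*x(-5/1, 6))*4) + K(-4) = ((44 - 39) - 39)*(((0 - 1)*(-6 + sqrt(4 + 6)))*4) + 3 = (5 - 39)*(-(-6 + sqrt(10))*4) + 3 = -34*(6 - sqrt(10))*4 + 3 = -34*(24 - 4*sqrt(10)) + 3 = (-816 + 136*sqrt(10)) + 3 = -813 + 136*sqrt(10)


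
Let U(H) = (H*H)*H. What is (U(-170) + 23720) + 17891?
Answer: -4871389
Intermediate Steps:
U(H) = H³ (U(H) = H²*H = H³)
(U(-170) + 23720) + 17891 = ((-170)³ + 23720) + 17891 = (-4913000 + 23720) + 17891 = -4889280 + 17891 = -4871389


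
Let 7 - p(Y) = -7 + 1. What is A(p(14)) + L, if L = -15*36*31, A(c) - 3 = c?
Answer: -16724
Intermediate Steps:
p(Y) = 13 (p(Y) = 7 - (-7 + 1) = 7 - 1*(-6) = 7 + 6 = 13)
A(c) = 3 + c
L = -16740 (L = -540*31 = -16740)
A(p(14)) + L = (3 + 13) - 16740 = 16 - 16740 = -16724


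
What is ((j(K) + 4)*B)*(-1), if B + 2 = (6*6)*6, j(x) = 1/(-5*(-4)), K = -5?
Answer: -8667/10 ≈ -866.70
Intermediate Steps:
j(x) = 1/20
B = 214 (B = -2 + (6*6)*6 = -2 + 36*6 = -2 + 216 = 214)
((j(K) + 4)*B)*(-1) = ((1/20 + 4)*214)*(-1) = ((81/20)*214)*(-1) = (8667/10)*(-1) = -8667/10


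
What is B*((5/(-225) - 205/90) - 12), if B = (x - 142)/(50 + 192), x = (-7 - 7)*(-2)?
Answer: 741/110 ≈ 6.7364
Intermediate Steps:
x = 28 (x = -14*(-2) = 28)
B = -57/121 (B = (28 - 142)/(50 + 192) = -114/242 = -114*1/242 = -57/121 ≈ -0.47107)
B*((5/(-225) - 205/90) - 12) = -57*((5/(-225) - 205/90) - 12)/121 = -57*((5*(-1/225) - 205*1/90) - 12)/121 = -57*((-1/45 - 41/18) - 12)/121 = -57*(-23/10 - 12)/121 = -57/121*(-143/10) = 741/110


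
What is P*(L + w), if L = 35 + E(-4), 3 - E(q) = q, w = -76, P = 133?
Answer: -4522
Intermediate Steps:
E(q) = 3 - q
L = 42 (L = 35 + (3 - 1*(-4)) = 35 + (3 + 4) = 35 + 7 = 42)
P*(L + w) = 133*(42 - 76) = 133*(-34) = -4522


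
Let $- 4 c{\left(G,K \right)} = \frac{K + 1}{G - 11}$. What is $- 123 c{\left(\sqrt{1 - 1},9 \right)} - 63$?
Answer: $- \frac{2001}{22} \approx -90.955$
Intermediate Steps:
$c{\left(G,K \right)} = - \frac{1 + K}{4 \left(-11 + G\right)}$ ($c{\left(G,K \right)} = - \frac{\left(K + 1\right) \frac{1}{G - 11}}{4} = - \frac{\left(1 + K\right) \frac{1}{-11 + G}}{4} = - \frac{\frac{1}{-11 + G} \left(1 + K\right)}{4} = - \frac{1 + K}{4 \left(-11 + G\right)}$)
$- 123 c{\left(\sqrt{1 - 1},9 \right)} - 63 = - 123 \frac{-1 - 9}{4 \left(-11 + \sqrt{1 - 1}\right)} - 63 = - 123 \frac{-1 - 9}{4 \left(-11 + \sqrt{0}\right)} - 63 = - 123 \cdot \frac{1}{4} \frac{1}{-11 + 0} \left(-10\right) - 63 = - 123 \cdot \frac{1}{4} \frac{1}{-11} \left(-10\right) - 63 = - 123 \cdot \frac{1}{4} \left(- \frac{1}{11}\right) \left(-10\right) - 63 = \left(-123\right) \frac{5}{22} - 63 = - \frac{615}{22} - 63 = - \frac{2001}{22}$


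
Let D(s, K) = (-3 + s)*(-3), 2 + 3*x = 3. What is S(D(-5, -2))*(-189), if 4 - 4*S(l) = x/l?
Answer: -6027/32 ≈ -188.34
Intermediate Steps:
x = ⅓ (x = -⅔ + (⅓)*3 = -⅔ + 1 = ⅓ ≈ 0.33333)
D(s, K) = 9 - 3*s
S(l) = 1 - 1/(12*l)
S(D(-5, -2))*(-189) = ((-1/12 + (9 - 3*(-5)))/(9 - 3*(-5)))*(-189) = ((-1/12 + (9 + 15))/(9 + 15))*(-189) = ((-1/12 + 24)/24)*(-189) = ((1/24)*(287/12))*(-189) = (287/288)*(-189) = -6027/32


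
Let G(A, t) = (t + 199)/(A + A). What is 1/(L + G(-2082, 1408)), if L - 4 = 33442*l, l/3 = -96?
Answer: -4164/40104701495 ≈ -1.0383e-7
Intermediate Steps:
l = -288 (l = 3*(-96) = -288)
L = -9631292 (L = 4 + 33442*(-288) = 4 - 9631296 = -9631292)
G(A, t) = (199 + t)/(2*A) (G(A, t) = (199 + t)/((2*A)) = (199 + t)*(1/(2*A)) = (199 + t)/(2*A))
1/(L + G(-2082, 1408)) = 1/(-9631292 + (½)*(199 + 1408)/(-2082)) = 1/(-9631292 + (½)*(-1/2082)*1607) = 1/(-9631292 - 1607/4164) = 1/(-40104701495/4164) = -4164/40104701495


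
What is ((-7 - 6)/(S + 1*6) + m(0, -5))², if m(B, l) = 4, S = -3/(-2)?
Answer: 1156/225 ≈ 5.1378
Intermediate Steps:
S = 3/2 (S = -3*(-½) = 3/2 ≈ 1.5000)
((-7 - 6)/(S + 1*6) + m(0, -5))² = ((-7 - 6)/(3/2 + 1*6) + 4)² = (-13/(3/2 + 6) + 4)² = (-13/15/2 + 4)² = (-13*2/15 + 4)² = (-26/15 + 4)² = (34/15)² = 1156/225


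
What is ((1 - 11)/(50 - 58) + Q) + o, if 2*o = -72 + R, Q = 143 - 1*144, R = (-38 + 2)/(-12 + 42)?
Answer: -727/20 ≈ -36.350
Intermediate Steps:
R = -6/5 (R = -36/30 = -36*1/30 = -6/5 ≈ -1.2000)
Q = -1 (Q = 143 - 144 = -1)
o = -183/5 (o = (-72 - 6/5)/2 = (½)*(-366/5) = -183/5 ≈ -36.600)
((1 - 11)/(50 - 58) + Q) + o = ((1 - 11)/(50 - 58) - 1) - 183/5 = (-10/(-8) - 1) - 183/5 = (-10*(-⅛) - 1) - 183/5 = (5/4 - 1) - 183/5 = ¼ - 183/5 = -727/20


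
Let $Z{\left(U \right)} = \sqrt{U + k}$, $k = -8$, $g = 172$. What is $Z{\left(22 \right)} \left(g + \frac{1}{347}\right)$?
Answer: $\frac{59685 \sqrt{14}}{347} \approx 643.58$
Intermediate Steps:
$Z{\left(U \right)} = \sqrt{-8 + U}$ ($Z{\left(U \right)} = \sqrt{U - 8} = \sqrt{-8 + U}$)
$Z{\left(22 \right)} \left(g + \frac{1}{347}\right) = \sqrt{-8 + 22} \left(172 + \frac{1}{347}\right) = \sqrt{14} \left(172 + \frac{1}{347}\right) = \sqrt{14} \cdot \frac{59685}{347} = \frac{59685 \sqrt{14}}{347}$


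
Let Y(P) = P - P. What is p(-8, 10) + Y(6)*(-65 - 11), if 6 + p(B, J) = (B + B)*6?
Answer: -102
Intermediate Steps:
Y(P) = 0
p(B, J) = -6 + 12*B (p(B, J) = -6 + (B + B)*6 = -6 + (2*B)*6 = -6 + 12*B)
p(-8, 10) + Y(6)*(-65 - 11) = (-6 + 12*(-8)) + 0*(-65 - 11) = (-6 - 96) + 0*(-76) = -102 + 0 = -102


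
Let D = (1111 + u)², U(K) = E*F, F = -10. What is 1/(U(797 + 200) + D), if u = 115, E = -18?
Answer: 1/1503256 ≈ 6.6522e-7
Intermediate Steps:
U(K) = 180 (U(K) = -18*(-10) = 180)
D = 1503076 (D = (1111 + 115)² = 1226² = 1503076)
1/(U(797 + 200) + D) = 1/(180 + 1503076) = 1/1503256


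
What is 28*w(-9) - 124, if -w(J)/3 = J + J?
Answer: 1388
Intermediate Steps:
w(J) = -6*J (w(J) = -3*(J + J) = -6*J)
28*w(-9) - 124 = 28*(-6*(-9)) - 124 = 28*54 - 124 = 1512 - 124 = 1388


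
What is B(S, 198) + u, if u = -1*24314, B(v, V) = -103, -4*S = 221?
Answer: -24417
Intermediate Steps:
S = -221/4 (S = -¼*221 = -221/4 ≈ -55.250)
u = -24314
B(S, 198) + u = -103 - 24314 = -24417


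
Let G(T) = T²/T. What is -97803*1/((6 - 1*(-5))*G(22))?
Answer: -97803/242 ≈ -404.14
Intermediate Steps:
G(T) = T
-97803*1/((6 - 1*(-5))*G(22)) = -97803*1/(22*(6 - 1*(-5))) = -97803*1/(22*(6 + 5)) = -97803/(22*11) = -97803/242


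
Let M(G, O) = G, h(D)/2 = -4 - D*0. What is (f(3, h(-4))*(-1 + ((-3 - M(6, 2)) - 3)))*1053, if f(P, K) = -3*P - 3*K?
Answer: -205335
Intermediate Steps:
h(D) = -8 (h(D) = 2*(-4 - D*0) = 2*(-4 + 0) = 2*(-4) = -8)
f(P, K) = -3*K - 3*P
(f(3, h(-4))*(-1 + ((-3 - M(6, 2)) - 3)))*1053 = ((-3*(-8) - 3*3)*(-1 + ((-3 - 1*6) - 3)))*1053 = ((24 - 9)*(-1 + ((-3 - 6) - 3)))*1053 = (15*(-1 + (-9 - 3)))*1053 = (15*(-1 - 12))*1053 = (15*(-13))*1053 = -195*1053 = -205335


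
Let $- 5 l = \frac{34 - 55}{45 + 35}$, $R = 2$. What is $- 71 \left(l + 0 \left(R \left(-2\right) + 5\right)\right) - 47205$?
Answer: $- \frac{18883491}{400} \approx -47209.0$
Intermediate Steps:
$l = \frac{21}{400}$ ($l = - \frac{\left(34 - 55\right) \frac{1}{45 + 35}}{5} = - \frac{\left(-21\right) \frac{1}{80}}{5} = \left(- \frac{1}{5}\right) \left(- \frac{21}{80}\right) = \frac{21}{400} \approx 0.0525$)
$- 71 \left(l + 0 \left(R \left(-2\right) + 5\right)\right) - 47205 = - 71 \left(\frac{21}{400} + 0 \left(2 \left(-2\right) + 5\right)\right) - 47205 = - 71 \left(\frac{21}{400} + 0 \left(-4 + 5\right)\right) - 47205 = - 71 \left(\frac{21}{400} + 0 \cdot 1\right) - 47205 = - 71 \left(\frac{21}{400} + 0\right) - 47205 = \left(-71\right) \frac{21}{400} - 47205 = - \frac{1491}{400} - 47205 = - \frac{18883491}{400}$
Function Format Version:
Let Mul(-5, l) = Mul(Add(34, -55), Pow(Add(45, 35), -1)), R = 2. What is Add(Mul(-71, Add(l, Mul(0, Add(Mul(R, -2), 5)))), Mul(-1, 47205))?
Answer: Rational(-18883491, 400) ≈ -47209.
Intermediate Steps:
l = Rational(21, 400) (l = Mul(Rational(-1, 5), Mul(Add(34, -55), Pow(Add(45, 35), -1))) = Mul(Rational(-1, 5), Mul(-21, Pow(80, -1))) = Mul(Rational(-1, 5), Mul(-21, Rational(1, 80))) = Mul(Rational(-1, 5), Rational(-21, 80)) = Rational(21, 400) ≈ 0.052500)
Add(Mul(-71, Add(l, Mul(0, Add(Mul(R, -2), 5)))), Mul(-1, 47205)) = Add(Mul(-71, Add(Rational(21, 400), Mul(0, Add(Mul(2, -2), 5)))), Mul(-1, 47205)) = Add(Mul(-71, Add(Rational(21, 400), Mul(0, Add(-4, 5)))), -47205) = Add(Mul(-71, Add(Rational(21, 400), Mul(0, 1))), -47205) = Add(Mul(-71, Add(Rational(21, 400), 0)), -47205) = Add(Mul(-71, Rational(21, 400)), -47205) = Add(Rational(-1491, 400), -47205) = Rational(-18883491, 400)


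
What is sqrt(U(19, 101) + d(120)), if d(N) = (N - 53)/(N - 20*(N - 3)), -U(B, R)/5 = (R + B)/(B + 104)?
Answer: I*sqrt(10165727985)/45510 ≈ 2.2155*I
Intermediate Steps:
U(B, R) = -5*(B + R)/(104 + B) (U(B, R) = -5*(R + B)/(B + 104) = -5*(B + R)/(104 + B))
d(N) = (-53 + N)/(60 - 19*N) (d(N) = (-53 + N)/(N - 20*(-3 + N)) = (-53 + N)/(N + (60 - 20*N)) = (-53 + N)/(60 - 19*N))
sqrt(U(19, 101) + d(120)) = sqrt(5*(-1*19 - 1*101)/(104 + 19) + (53 - 1*120)/(-60 + 19*120)) = sqrt(5*(-19 - 101)/123 + (53 - 120)/(-60 + 2280)) = sqrt(5*(1/123)*(-120) - 67/2220) = sqrt(-200/41 + (1/2220)*(-67)) = sqrt(-200/41 - 67/2220) = sqrt(-446747/91020) = I*sqrt(10165727985)/45510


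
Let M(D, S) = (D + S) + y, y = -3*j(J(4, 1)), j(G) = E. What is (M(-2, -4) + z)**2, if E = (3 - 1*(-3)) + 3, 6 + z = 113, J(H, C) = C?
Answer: 5476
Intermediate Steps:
z = 107 (z = -6 + 113 = 107)
E = 9 (E = (3 + 3) + 3 = 6 + 3 = 9)
j(G) = 9
y = -27 (y = -3*9 = -27)
M(D, S) = -27 + D + S (M(D, S) = (D + S) - 27 = -27 + D + S)
(M(-2, -4) + z)**2 = ((-27 - 2 - 4) + 107)**2 = (-33 + 107)**2 = 74**2 = 5476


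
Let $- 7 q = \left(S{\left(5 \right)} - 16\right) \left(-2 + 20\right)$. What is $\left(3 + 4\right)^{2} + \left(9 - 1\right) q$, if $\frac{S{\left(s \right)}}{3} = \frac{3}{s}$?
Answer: $\frac{11939}{35} \approx 341.11$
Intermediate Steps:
$S{\left(s \right)} = \frac{9}{s}$ ($S{\left(s \right)} = 3 \frac{3}{s} = \frac{9}{s}$)
$q = \frac{1278}{35}$ ($q = - \frac{\left(\frac{9}{5} - 16\right) \left(-2 + 20\right)}{7} = - \frac{\left(9 \cdot \frac{1}{5} - 16\right) 18}{7} = - \frac{\left(\frac{9}{5} - 16\right) 18}{7} = - \frac{\left(- \frac{71}{5}\right) 18}{7} = \left(- \frac{1}{7}\right) \left(- \frac{1278}{5}\right) = \frac{1278}{35} \approx 36.514$)
$\left(3 + 4\right)^{2} + \left(9 - 1\right) q = \left(3 + 4\right)^{2} + \left(9 - 1\right) \frac{1278}{35} = 7^{2} + \left(9 - 1\right) \frac{1278}{35} = 49 + 8 \cdot \frac{1278}{35} = 49 + \frac{10224}{35} = \frac{11939}{35}$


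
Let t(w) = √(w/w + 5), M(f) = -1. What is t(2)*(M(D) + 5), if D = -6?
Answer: 4*√6 ≈ 9.7980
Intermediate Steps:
t(w) = √6 (t(w) = √(1 + 5) = √6)
t(2)*(M(D) + 5) = √6*(-1 + 5) = √6*4 = 4*√6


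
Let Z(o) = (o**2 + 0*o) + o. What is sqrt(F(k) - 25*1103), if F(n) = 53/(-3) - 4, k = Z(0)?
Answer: I*sqrt(248370)/3 ≈ 166.12*I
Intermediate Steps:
Z(o) = o + o**2 (Z(o) = (o**2 + 0) + o = o**2 + o = o + o**2)
k = 0 (k = 0*(1 + 0) = 0*1 = 0)
F(n) = -65/3 (F(n) = 53*(-1/3) - 4 = -53/3 - 4 = -65/3)
sqrt(F(k) - 25*1103) = sqrt(-65/3 - 25*1103) = sqrt(-65/3 - 27575) = sqrt(-82790/3) = I*sqrt(248370)/3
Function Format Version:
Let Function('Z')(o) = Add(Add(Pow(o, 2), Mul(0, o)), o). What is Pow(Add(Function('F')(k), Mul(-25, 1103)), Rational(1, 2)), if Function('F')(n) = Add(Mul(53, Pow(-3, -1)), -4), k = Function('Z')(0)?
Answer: Mul(Rational(1, 3), I, Pow(248370, Rational(1, 2))) ≈ Mul(166.12, I)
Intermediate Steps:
Function('Z')(o) = Add(o, Pow(o, 2)) (Function('Z')(o) = Add(Add(Pow(o, 2), 0), o) = Add(Pow(o, 2), o) = Add(o, Pow(o, 2)))
k = 0 (k = Mul(0, Add(1, 0)) = Mul(0, 1) = 0)
Function('F')(n) = Rational(-65, 3) (Function('F')(n) = Add(Mul(53, Rational(-1, 3)), -4) = Add(Rational(-53, 3), -4) = Rational(-65, 3))
Pow(Add(Function('F')(k), Mul(-25, 1103)), Rational(1, 2)) = Pow(Add(Rational(-65, 3), Mul(-25, 1103)), Rational(1, 2)) = Pow(Add(Rational(-65, 3), -27575), Rational(1, 2)) = Pow(Rational(-82790, 3), Rational(1, 2)) = Mul(Rational(1, 3), I, Pow(248370, Rational(1, 2)))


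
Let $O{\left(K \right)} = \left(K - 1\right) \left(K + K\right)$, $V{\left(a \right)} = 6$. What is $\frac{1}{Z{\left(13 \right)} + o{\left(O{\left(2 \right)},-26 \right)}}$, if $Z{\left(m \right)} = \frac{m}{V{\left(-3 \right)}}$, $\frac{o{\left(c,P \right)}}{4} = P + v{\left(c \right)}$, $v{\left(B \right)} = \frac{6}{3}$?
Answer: $- \frac{6}{563} \approx -0.010657$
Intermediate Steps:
$v{\left(B \right)} = 2$ ($v{\left(B \right)} = 6 \cdot \frac{1}{3} = 2$)
$O{\left(K \right)} = 2 K \left(-1 + K\right)$ ($O{\left(K \right)} = \left(-1 + K\right) 2 K = 2 K \left(-1 + K\right)$)
$o{\left(c,P \right)} = 8 + 4 P$ ($o{\left(c,P \right)} = 4 \left(P + 2\right) = 4 \left(2 + P\right) = 8 + 4 P$)
$Z{\left(m \right)} = \frac{m}{6}$
$\frac{1}{Z{\left(13 \right)} + o{\left(O{\left(2 \right)},-26 \right)}} = \frac{1}{\frac{1}{6} \cdot 13 + \left(8 + 4 \left(-26\right)\right)} = \frac{1}{\frac{13}{6} + \left(8 - 104\right)} = \frac{1}{\frac{13}{6} - 96} = \frac{1}{- \frac{563}{6}} = - \frac{6}{563}$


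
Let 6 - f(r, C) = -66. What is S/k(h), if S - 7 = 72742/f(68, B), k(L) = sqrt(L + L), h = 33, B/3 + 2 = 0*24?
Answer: 36623*sqrt(66)/2376 ≈ 125.22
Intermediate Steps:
B = -6 (B = -6 + 3*(0*24) = -6 + 3*0 = -6 + 0 = -6)
f(r, C) = 72 (f(r, C) = 6 - 1*(-66) = 6 + 66 = 72)
k(L) = sqrt(2)*sqrt(L) (k(L) = sqrt(2*L) = sqrt(2)*sqrt(L))
S = 36623/36 (S = 7 + 72742/72 = 7 + 72742*(1/72) = 7 + 36371/36 = 36623/36 ≈ 1017.3)
S/k(h) = 36623/(36*((sqrt(2)*sqrt(33)))) = 36623/(36*(sqrt(66))) = 36623*(sqrt(66)/66)/36 = 36623*sqrt(66)/2376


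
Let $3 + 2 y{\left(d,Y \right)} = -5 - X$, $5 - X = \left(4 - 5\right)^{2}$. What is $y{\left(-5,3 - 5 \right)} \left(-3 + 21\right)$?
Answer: $-108$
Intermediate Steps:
$X = 4$ ($X = 5 - \left(4 - 5\right)^{2} = 5 - \left(-1\right)^{2} = 5 - 1 = 4$)
$y{\left(d,Y \right)} = -6$ ($y{\left(d,Y \right)} = - \frac{3}{2} + \frac{-5 - 4}{2} = - \frac{3}{2} + \frac{1}{2} \left(-9\right) = - \frac{3}{2} - \frac{9}{2} = -6$)
$y{\left(-5,3 - 5 \right)} \left(-3 + 21\right) = - 6 \left(-3 + 21\right) = \left(-6\right) 18 = -108$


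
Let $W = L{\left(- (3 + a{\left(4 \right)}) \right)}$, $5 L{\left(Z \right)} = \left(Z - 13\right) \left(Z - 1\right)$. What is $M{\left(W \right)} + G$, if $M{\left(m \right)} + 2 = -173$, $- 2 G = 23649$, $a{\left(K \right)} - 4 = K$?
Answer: $- \frac{23999}{2} \approx -12000.0$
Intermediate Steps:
$a{\left(K \right)} = 4 + K$
$G = - \frac{23649}{2}$ ($G = \left(- \frac{1}{2}\right) 23649 = - \frac{23649}{2} \approx -11825.0$)
$L{\left(Z \right)} = \frac{\left(-1 + Z\right) \left(-13 + Z\right)}{5}$ ($L{\left(Z \right)} = \frac{\left(Z - 13\right) \left(Z - 1\right)}{5} = \frac{\left(-13 + Z\right) \left(-1 + Z\right)}{5} = \frac{\left(-1 + Z\right) \left(-13 + Z\right)}{5}$)
$W = \frac{288}{5}$ ($W = \frac{13}{5} - \frac{14 \left(- (3 + \left(4 + 4\right))\right)}{5} + \frac{\left(- (3 + \left(4 + 4\right))\right)^{2}}{5} = \frac{13}{5} - \frac{14 \left(- (3 + 8)\right)}{5} + \frac{\left(- (3 + 8)\right)^{2}}{5} = \frac{13}{5} - \frac{14 \left(\left(-1\right) 11\right)}{5} + \frac{\left(\left(-1\right) 11\right)^{2}}{5} = \frac{13}{5} - - \frac{154}{5} + \frac{\left(-11\right)^{2}}{5} = \frac{13}{5} + \frac{154}{5} + \frac{1}{5} \cdot 121 = \frac{13}{5} + \frac{154}{5} + \frac{121}{5} = \frac{288}{5} \approx 57.6$)
$M{\left(m \right)} = -175$ ($M{\left(m \right)} = -2 - 173 = -175$)
$M{\left(W \right)} + G = -175 - \frac{23649}{2} = - \frac{23999}{2}$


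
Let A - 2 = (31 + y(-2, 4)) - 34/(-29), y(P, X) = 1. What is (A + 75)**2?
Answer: 10208025/841 ≈ 12138.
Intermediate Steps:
A = 1020/29 (A = 2 + ((31 + 1) - 34/(-29)) = 2 + (32 - 34*(-1/29)) = 2 + (32 + 34/29) = 2 + 962/29 = 1020/29 ≈ 35.172)
(A + 75)**2 = (1020/29 + 75)**2 = (3195/29)**2 = 10208025/841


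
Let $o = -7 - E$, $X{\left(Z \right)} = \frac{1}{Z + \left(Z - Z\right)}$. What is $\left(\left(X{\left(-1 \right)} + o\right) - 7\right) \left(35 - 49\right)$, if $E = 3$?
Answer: $252$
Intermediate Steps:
$X{\left(Z \right)} = \frac{1}{Z}$ ($X{\left(Z \right)} = \frac{1}{Z + 0} = \frac{1}{Z}$)
$o = -10$ ($o = -7 - 3 = -10$)
$\left(\left(X{\left(-1 \right)} + o\right) - 7\right) \left(35 - 49\right) = \left(\left(\frac{1}{-1} - 10\right) - 7\right) \left(35 - 49\right) = \left(\left(-1 - 10\right) - 7\right) \left(-14\right) = \left(-11 - 7\right) \left(-14\right) = \left(-18\right) \left(-14\right) = 252$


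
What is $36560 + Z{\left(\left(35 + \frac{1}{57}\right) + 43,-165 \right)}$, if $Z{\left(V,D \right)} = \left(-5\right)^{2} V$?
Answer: $\frac{2195095}{57} \approx 38510.0$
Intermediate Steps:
$Z{\left(V,D \right)} = 25 V$
$36560 + Z{\left(\left(35 + \frac{1}{57}\right) + 43,-165 \right)} = 36560 + 25 \left(\left(35 + \frac{1}{57}\right) + 43\right) = 36560 + 25 \left(\frac{1996}{57} + 43\right) = 36560 + 25 \cdot \frac{4447}{57} = 36560 + \frac{111175}{57} = \frac{2195095}{57}$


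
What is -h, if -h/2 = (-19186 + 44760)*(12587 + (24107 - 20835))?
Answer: 811156132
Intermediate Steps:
h = -811156132 (h = -2*(-19186 + 44760)*(12587 + (24107 - 20835)) = -51148*(12587 + 3272) = -51148*15859 = -2*405578066 = -811156132)
-h = -1*(-811156132) = 811156132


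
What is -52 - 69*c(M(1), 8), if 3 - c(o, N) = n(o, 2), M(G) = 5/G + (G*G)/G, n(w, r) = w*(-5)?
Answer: -2329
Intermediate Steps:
n(w, r) = -5*w
M(G) = G + 5/G (M(G) = 5/G + G**2/G = 5/G + G = G + 5/G)
c(o, N) = 3 + 5*o (c(o, N) = 3 - (-5)*o = 3 + 5*o)
-52 - 69*c(M(1), 8) = -52 - 69*(3 + 5*(1 + 5/1)) = -52 - 69*(3 + 5*(1 + 5*1)) = -52 - 69*(3 + 5*(1 + 5)) = -52 - 69*(3 + 5*6) = -52 - 69*(3 + 30) = -52 - 69*33 = -52 - 2277 = -2329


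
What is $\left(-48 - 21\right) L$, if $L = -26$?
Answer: $1794$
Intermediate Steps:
$\left(-48 - 21\right) L = \left(-48 - 21\right) \left(-26\right) = \left(-69\right) \left(-26\right) = 1794$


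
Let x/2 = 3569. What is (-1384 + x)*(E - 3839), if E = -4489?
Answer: -47919312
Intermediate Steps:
x = 7138 (x = 2*3569 = 7138)
(-1384 + x)*(E - 3839) = (-1384 + 7138)*(-4489 - 3839) = 5754*(-8328) = -47919312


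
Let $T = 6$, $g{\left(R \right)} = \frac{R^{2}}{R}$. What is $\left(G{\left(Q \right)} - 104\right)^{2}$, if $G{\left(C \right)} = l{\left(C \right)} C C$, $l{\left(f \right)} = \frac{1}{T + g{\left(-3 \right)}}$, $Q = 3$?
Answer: $10201$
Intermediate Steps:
$g{\left(R \right)} = R$
$l{\left(f \right)} = \frac{1}{3}$ ($l{\left(f \right)} = \frac{1}{6 - 3} = \frac{1}{3}$)
$G{\left(C \right)} = \frac{C^{2}}{3}$ ($G{\left(C \right)} = \frac{C}{3} C = \frac{C^{2}}{3}$)
$\left(G{\left(Q \right)} - 104\right)^{2} = \left(\frac{3^{2}}{3} - 104\right)^{2} = \left(\frac{1}{3} \cdot 9 - 104\right)^{2} = \left(3 - 104\right)^{2} = \left(-101\right)^{2} = 10201$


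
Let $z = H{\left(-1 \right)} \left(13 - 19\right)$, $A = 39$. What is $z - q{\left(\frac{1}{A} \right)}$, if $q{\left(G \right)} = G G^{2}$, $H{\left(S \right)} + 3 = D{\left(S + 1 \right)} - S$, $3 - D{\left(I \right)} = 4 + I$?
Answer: $\frac{1067741}{59319} \approx 18.0$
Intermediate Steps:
$D{\left(I \right)} = -1 - I$ ($D{\left(I \right)} = 3 - \left(4 + I\right) = -1 - I$)
$H{\left(S \right)} = -5 - 2 S$ ($H{\left(S \right)} = -3 - \left(2 + 2 S\right) = -5 - 2 S$)
$q{\left(G \right)} = G^{3}$
$z = 18$ ($z = \left(-5 - -2\right) \left(13 - 19\right) = \left(-5 + 2\right) \left(-6\right) = \left(-3\right) \left(-6\right) = 18$)
$z - q{\left(\frac{1}{A} \right)} = 18 - \left(\frac{1}{39}\right)^{3} = 18 - \frac{1}{59319} = \frac{1067741}{59319}$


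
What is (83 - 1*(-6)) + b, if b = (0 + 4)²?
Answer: 105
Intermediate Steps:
b = 16 (b = 4² = 16)
(83 - 1*(-6)) + b = (83 - 1*(-6)) + 16 = (83 + 6) + 16 = 89 + 16 = 105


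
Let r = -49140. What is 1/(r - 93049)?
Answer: -1/142189 ≈ -7.0329e-6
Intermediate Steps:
1/(r - 93049) = 1/(-49140 - 93049) = 1/(-142189) = -1/142189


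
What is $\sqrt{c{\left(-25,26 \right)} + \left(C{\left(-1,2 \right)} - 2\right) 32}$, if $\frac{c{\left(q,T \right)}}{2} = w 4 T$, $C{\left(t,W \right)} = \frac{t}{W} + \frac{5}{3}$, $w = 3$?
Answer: $\frac{16 \sqrt{21}}{3} \approx 24.44$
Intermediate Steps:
$C{\left(t,W \right)} = \frac{5}{3} + \frac{t}{W}$ ($C{\left(t,W \right)} = \frac{t}{W} + 5 \cdot \frac{1}{3} = \frac{t}{W} + \frac{5}{3} = \frac{5}{3} + \frac{t}{W}$)
$c{\left(q,T \right)} = 24 T$ ($c{\left(q,T \right)} = 2 \cdot 3 \cdot 4 T = 2 \cdot 12 T = 24 T$)
$\sqrt{c{\left(-25,26 \right)} + \left(C{\left(-1,2 \right)} - 2\right) 32} = \sqrt{24 \cdot 26 + \left(\left(\frac{5}{3} - \frac{1}{2}\right) - 2\right) 32} = \sqrt{624 + \left(\left(\frac{5}{3} - \frac{1}{2}\right) - 2\right) 32} = \sqrt{624 + \left(\frac{7}{6} - 2\right) 32} = \sqrt{624 - \frac{80}{3}} = \sqrt{\frac{1792}{3}} = \frac{16 \sqrt{21}}{3}$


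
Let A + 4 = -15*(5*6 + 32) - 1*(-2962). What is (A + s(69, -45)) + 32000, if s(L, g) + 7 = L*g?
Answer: 30916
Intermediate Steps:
s(L, g) = -7 + L*g
A = 2028 (A = -4 + (-15*(5*6 + 32) - 1*(-2962)) = -4 + (-15*(30 + 32) + 2962) = -4 + (-15*62 + 2962) = -4 + (-930 + 2962) = -4 + 2032 = 2028)
(A + s(69, -45)) + 32000 = (2028 + (-7 + 69*(-45))) + 32000 = (2028 + (-7 - 3105)) + 32000 = (2028 - 3112) + 32000 = -1084 + 32000 = 30916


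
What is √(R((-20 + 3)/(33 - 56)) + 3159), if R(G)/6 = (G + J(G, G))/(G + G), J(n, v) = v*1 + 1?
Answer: 3*√101762/17 ≈ 56.294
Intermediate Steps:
J(n, v) = 1 + v (J(n, v) = v + 1 = 1 + v)
R(G) = 3*(1 + 2*G)/G (R(G) = 6*((G + (1 + G))/(G + G)) = 6*((1 + 2*G)/((2*G))) = 6*((1 + 2*G)*(1/(2*G))) = 6*((1 + 2*G)/(2*G)) = 3*(1 + 2*G)/G)
√(R((-20 + 3)/(33 - 56)) + 3159) = √((6 + 3/(((-20 + 3)/(33 - 56)))) + 3159) = √((6 + 3/((-17/(-23)))) + 3159) = √((6 + 3/((-17*(-1/23)))) + 3159) = √((6 + 3/(17/23)) + 3159) = √((6 + 3*(23/17)) + 3159) = √((6 + 69/17) + 3159) = √(171/17 + 3159) = √(53874/17) = 3*√101762/17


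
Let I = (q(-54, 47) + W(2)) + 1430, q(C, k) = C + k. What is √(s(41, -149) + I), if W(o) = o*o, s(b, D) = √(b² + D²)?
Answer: √(1427 + √23882) ≈ 39.769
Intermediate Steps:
s(b, D) = √(D² + b²)
W(o) = o²
I = 1427 (I = ((-54 + 47) + 2²) + 1430 = (-7 + 4) + 1430 = -3 + 1430 = 1427)
√(s(41, -149) + I) = √(√((-149)² + 41²) + 1427) = √(√(22201 + 1681) + 1427) = √(√23882 + 1427) = √(1427 + √23882)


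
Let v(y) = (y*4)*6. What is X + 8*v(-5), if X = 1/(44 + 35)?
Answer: -75839/79 ≈ -959.99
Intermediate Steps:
X = 1/79 ≈ 0.012658
v(y) = 24*y (v(y) = (4*y)*6 = 24*y)
X + 8*v(-5) = 1/79 + 8*(24*(-5)) = 1/79 + 8*(-120) = 1/79 - 960 = -75839/79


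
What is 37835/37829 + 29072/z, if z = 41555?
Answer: 2671998113/1571984095 ≈ 1.6998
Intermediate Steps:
37835/37829 + 29072/z = 37835/37829 + 29072/41555 = 2671998113/1571984095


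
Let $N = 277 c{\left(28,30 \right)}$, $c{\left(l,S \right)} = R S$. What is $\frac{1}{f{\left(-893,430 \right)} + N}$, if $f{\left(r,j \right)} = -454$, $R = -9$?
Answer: $- \frac{1}{75244} \approx -1.329 \cdot 10^{-5}$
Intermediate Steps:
$c{\left(l,S \right)} = - 9 S$
$N = -74790$ ($N = 277 \left(\left(-9\right) 30\right) = 277 \left(-270\right) = -74790$)
$\frac{1}{f{\left(-893,430 \right)} + N} = \frac{1}{-454 - 74790} = \frac{1}{-75244} = - \frac{1}{75244}$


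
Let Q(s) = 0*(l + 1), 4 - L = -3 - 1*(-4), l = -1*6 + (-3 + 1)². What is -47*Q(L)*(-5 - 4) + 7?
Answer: 7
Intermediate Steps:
l = -2 (l = -6 + (-2)² = -6 + 4 = -2)
L = 3 (L = 4 - (-3 - 1*(-4)) = 4 - (-3 + 4) = 4 - 1*1 = 4 - 1 = 3)
Q(s) = 0 (Q(s) = 0*(-2 + 1) = 0*(-1) = 0)
-47*Q(L)*(-5 - 4) + 7 = -0*(-5 - 4) + 7 = -0*(-9) + 7 = -47*0 + 7 = 0 + 7 = 7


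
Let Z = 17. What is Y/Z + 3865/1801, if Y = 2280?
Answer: 4171985/30617 ≈ 136.26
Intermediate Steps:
Y/Z + 3865/1801 = 2280/17 + 3865/1801 = 4171985/30617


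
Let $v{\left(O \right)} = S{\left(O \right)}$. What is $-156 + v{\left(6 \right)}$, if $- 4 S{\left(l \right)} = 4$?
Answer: $-157$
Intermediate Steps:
$S{\left(l \right)} = -1$ ($S{\left(l \right)} = \left(- \frac{1}{4}\right) 4 = -1$)
$v{\left(O \right)} = -1$
$-156 + v{\left(6 \right)} = -156 - 1 = -157$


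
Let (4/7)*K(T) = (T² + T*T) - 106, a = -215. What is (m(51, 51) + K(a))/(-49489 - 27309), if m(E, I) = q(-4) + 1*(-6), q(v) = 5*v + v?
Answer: -80786/38399 ≈ -2.1039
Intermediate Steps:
q(v) = 6*v
K(T) = -371/2 + 7*T²/2 (K(T) = 7*((T² + T*T) - 106)/4 = 7*((T² + T²) - 106)/4 = 7*(2*T² - 106)/4 = 7*(-106 + 2*T²)/4 = -371/2 + 7*T²/2)
m(E, I) = -30 (m(E, I) = 6*(-4) + 1*(-6) = -24 - 6 = -30)
(m(51, 51) + K(a))/(-49489 - 27309) = (-30 + (-371/2 + (7/2)*(-215)²))/(-49489 - 27309) = (-30 + (-371/2 + (7/2)*46225))/(-76798) = (-30 + (-371/2 + 323575/2))*(-1/76798) = (-30 + 161602)*(-1/76798) = 161572*(-1/76798) = -80786/38399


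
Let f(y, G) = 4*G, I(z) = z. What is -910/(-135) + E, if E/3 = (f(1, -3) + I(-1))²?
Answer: 13871/27 ≈ 513.74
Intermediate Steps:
E = 507 (E = 3*(4*(-3) - 1)² = 3*(-12 - 1)² = 3*(-13)² = 3*169 = 507)
-910/(-135) + E = -910/(-135) + 507 = -910*(-1)/135 + 507 = -91*(-2/27) + 507 = 182/27 + 507 = 13871/27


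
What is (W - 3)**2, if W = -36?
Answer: 1521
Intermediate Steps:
(W - 3)**2 = (-36 - 3)**2 = (-39)**2 = 1521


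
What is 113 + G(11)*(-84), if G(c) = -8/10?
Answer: 901/5 ≈ 180.20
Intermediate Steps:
G(c) = -4/5 (G(c) = -8*1/10 = -4/5)
113 + G(11)*(-84) = 113 - 4/5*(-84) = 113 + 336/5 = 901/5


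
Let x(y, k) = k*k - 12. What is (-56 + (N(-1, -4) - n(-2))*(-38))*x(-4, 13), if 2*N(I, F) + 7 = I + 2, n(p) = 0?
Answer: 9106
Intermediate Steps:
x(y, k) = -12 + k² (x(y, k) = k² - 12 = -12 + k²)
N(I, F) = -5/2 + I/2 (N(I, F) = -7/2 + (I + 2)/2 = -7/2 + (2 + I)/2 = -7/2 + (1 + I/2) = -5/2 + I/2)
(-56 + (N(-1, -4) - n(-2))*(-38))*x(-4, 13) = (-56 + ((-5/2 + (½)*(-1)) - 1*0)*(-38))*(-12 + 13²) = (-56 + ((-5/2 - ½) + 0)*(-38))*(-12 + 169) = (-56 + (-3 + 0)*(-38))*157 = (-56 - 3*(-38))*157 = (-56 + 114)*157 = 58*157 = 9106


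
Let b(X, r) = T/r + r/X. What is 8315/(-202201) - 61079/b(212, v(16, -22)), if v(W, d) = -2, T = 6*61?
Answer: 1308963594489/3922497199 ≈ 333.71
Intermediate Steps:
T = 366
b(X, r) = 366/r + r/X
8315/(-202201) - 61079/b(212, v(16, -22)) = 8315/(-202201) - 61079/(366/(-2) - 2/212) = 8315*(-1/202201) - 61079/(366*(-½) - 2*1/212) = -8315/202201 - 61079/(-183 - 1/106) = -8315/202201 - 61079/(-19399/106) = -8315/202201 - 61079*(-106/19399) = -8315/202201 + 6474374/19399 = 1308963594489/3922497199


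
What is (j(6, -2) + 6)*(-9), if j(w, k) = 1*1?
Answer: -63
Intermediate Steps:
j(w, k) = 1
(j(6, -2) + 6)*(-9) = (1 + 6)*(-9) = 7*(-9) = -63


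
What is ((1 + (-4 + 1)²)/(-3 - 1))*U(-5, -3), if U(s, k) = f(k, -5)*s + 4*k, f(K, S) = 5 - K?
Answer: 130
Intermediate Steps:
U(s, k) = 4*k + s*(5 - k) (U(s, k) = (5 - k)*s + 4*k = s*(5 - k) + 4*k = 4*k + s*(5 - k))
((1 + (-4 + 1)²)/(-3 - 1))*U(-5, -3) = ((1 + (-4 + 1)²)/(-3 - 1))*(4*(-3) - 1*(-5)*(-5 - 3)) = ((1 + (-3)²)/(-4))*(-12 - 1*(-5)*(-8)) = ((1 + 9)*(-¼))*(-12 - 40) = (10*(-¼))*(-52) = -5/2*(-52) = 130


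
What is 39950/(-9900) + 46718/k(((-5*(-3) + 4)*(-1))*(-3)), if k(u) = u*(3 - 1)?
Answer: 1526513/3762 ≈ 405.77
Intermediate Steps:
k(u) = 2*u (k(u) = u*2 = 2*u)
39950/(-9900) + 46718/k(((-5*(-3) + 4)*(-1))*(-3)) = 39950/(-9900) + 46718/((2*(((-5*(-3) + 4)*(-1))*(-3)))) = 39950*(-1/9900) + 46718/((2*(((15 + 4)*(-1))*(-3)))) = -799/198 + 46718/((2*((19*(-1))*(-3)))) = -799/198 + 46718/((2*(-19*(-3)))) = -799/198 + 46718/((2*57)) = -799/198 + 46718/114 = -799/198 + 46718*(1/114) = -799/198 + 23359/57 = 1526513/3762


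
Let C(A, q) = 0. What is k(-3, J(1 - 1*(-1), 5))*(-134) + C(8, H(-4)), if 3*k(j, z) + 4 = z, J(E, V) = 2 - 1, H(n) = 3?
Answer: 134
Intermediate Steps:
J(E, V) = 1
k(j, z) = -4/3 + z/3
k(-3, J(1 - 1*(-1), 5))*(-134) + C(8, H(-4)) = (-4/3 + (⅓)*1)*(-134) + 0 = (-4/3 + ⅓)*(-134) + 0 = -1*(-134) + 0 = 134 + 0 = 134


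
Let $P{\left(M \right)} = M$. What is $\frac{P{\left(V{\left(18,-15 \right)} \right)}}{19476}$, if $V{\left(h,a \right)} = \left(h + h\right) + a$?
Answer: $\frac{7}{6492} \approx 0.0010782$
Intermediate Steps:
$V{\left(h,a \right)} = a + 2 h$ ($V{\left(h,a \right)} = 2 h + a = a + 2 h$)
$\frac{P{\left(V{\left(18,-15 \right)} \right)}}{19476} = \frac{-15 + 2 \cdot 18}{19476} = \left(-15 + 36\right) \frac{1}{19476} = 21 \cdot \frac{1}{19476} = \frac{7}{6492}$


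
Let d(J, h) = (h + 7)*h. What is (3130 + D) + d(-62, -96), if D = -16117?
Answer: -4443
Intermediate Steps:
d(J, h) = h*(7 + h) (d(J, h) = (7 + h)*h = h*(7 + h))
(3130 + D) + d(-62, -96) = (3130 - 16117) - 96*(7 - 96) = -12987 - 96*(-89) = -12987 + 8544 = -4443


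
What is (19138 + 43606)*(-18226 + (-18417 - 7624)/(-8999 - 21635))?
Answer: -17515277571396/15317 ≈ -1.1435e+9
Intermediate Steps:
(19138 + 43606)*(-18226 + (-18417 - 7624)/(-8999 - 21635)) = 62744*(-18226 - 26041/(-30634)) = 62744*(-18226 - 26041*(-1/30634)) = 62744*(-18226 + 26041/30634) = 62744*(-558309243/30634) = -17515277571396/15317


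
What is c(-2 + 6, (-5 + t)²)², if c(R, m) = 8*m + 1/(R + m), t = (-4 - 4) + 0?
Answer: 54707806609/29929 ≈ 1.8279e+6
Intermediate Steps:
t = -8 (t = -8 + 0 = -8)
c(R, m) = 1/(R + m) + 8*m
c(-2 + 6, (-5 + t)²)² = ((1 + 8*((-5 - 8)²)² + 8*(-2 + 6)*(-5 - 8)²)/((-2 + 6) + (-5 - 8)²))² = ((1 + 8*((-13)²)² + 8*4*(-13)²)/(4 + (-13)²))² = ((1 + 8*169² + 8*4*169)/(4 + 169))² = ((1 + 8*28561 + 5408)/173)² = ((1 + 228488 + 5408)/173)² = ((1/173)*233897)² = (233897/173)² = 54707806609/29929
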